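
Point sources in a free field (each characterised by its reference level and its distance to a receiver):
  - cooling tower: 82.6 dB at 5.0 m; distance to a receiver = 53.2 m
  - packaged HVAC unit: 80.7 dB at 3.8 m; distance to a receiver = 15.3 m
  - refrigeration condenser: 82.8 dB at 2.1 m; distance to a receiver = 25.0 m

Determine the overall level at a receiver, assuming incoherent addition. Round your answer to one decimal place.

70.1 dB

First find each source's level at the receiver (point-source: −20·log₁₀(r/r_ref)), then combine on an intensity basis.
cooling tower: 82.6 − 20·log₁₀(53.2/5.0) = 82.6 − 20.54 = 62.06 dB.
packaged HVAC unit: 80.7 − 20·log₁₀(15.3/3.8) = 80.7 − 12.10 = 68.60 dB.
refrigeration condenser: 82.8 − 20·log₁₀(25.0/2.1) = 82.8 − 21.51 = 61.29 dB.
Σ 10^(L/10) = 1.020e+07 → L_total = 10·log₁₀(1.020e+07) = 70.09 dB.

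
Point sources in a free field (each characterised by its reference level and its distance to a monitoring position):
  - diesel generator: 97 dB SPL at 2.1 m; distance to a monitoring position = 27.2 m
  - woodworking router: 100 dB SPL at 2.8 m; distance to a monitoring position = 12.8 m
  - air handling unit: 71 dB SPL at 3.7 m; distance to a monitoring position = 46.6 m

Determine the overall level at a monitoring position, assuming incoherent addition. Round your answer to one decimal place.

First find each source's level at the receiver (point-source: −20·log₁₀(r/r_ref)), then combine on an intensity basis.
diesel generator: 97 − 20·log₁₀(27.2/2.1) = 97 − 22.25 = 74.75 dB SPL.
woodworking router: 100 − 20·log₁₀(12.8/2.8) = 100 − 13.20 = 86.80 dB SPL.
air handling unit: 71 − 20·log₁₀(46.6/3.7) = 71 − 22.00 = 49.00 dB SPL.
Σ 10^(L/10) = 5.085e+08 → L_total = 10·log₁₀(5.085e+08) = 87.06 dB SPL.

87.1 dB SPL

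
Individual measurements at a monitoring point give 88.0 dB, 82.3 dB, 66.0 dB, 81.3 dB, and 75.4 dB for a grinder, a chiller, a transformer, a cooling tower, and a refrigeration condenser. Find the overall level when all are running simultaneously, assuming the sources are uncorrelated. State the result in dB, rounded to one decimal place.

For uncorrelated sources the intensities add, so convert each level to linear form, sum, and take 10·log₁₀ of the total.
Σ 10^(L/10) = 10^(88.0/10) + 10^(82.3/10) + 10^(66.0/10) + 10^(81.3/10) + 10^(75.4/10) = 9.743e+08.
L_total = 10·log₁₀(9.743e+08) = 89.89 dB.

89.9 dB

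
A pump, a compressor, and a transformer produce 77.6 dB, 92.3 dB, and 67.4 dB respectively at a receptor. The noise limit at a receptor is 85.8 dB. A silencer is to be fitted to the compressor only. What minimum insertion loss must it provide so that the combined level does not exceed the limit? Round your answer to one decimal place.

Everything except the compressor sums to 10^(77.6/10) + 10^(67.4/10) = 6.304e+07 in linear terms, 78.00 dB.
The limit corresponds to 10^(85.8/10) = 3.802e+08; subtracting the fixed part leaves 3.171e+08 for the compressor, i.e. 85.01 dB.
So the compressor must be reduced from 92.3 to 85.01 dB: IL = 7.29 dB.

7.3 dB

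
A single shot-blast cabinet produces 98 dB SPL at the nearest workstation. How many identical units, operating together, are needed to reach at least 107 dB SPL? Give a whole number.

8

N identical sources give L₁ + 10·log₁₀ N, so require 10·log₁₀ N ≥ 107 − 98 = 9.0 dB.
N ≥ 10^(9.0/10) = 7.943, so N = 8.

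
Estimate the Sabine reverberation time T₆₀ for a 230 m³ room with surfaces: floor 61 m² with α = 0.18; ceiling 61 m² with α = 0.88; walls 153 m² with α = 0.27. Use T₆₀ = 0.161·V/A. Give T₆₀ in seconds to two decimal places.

0.35 s

Total absorption A = 61·0.18 + 61·0.88 + 153·0.27 = 105.97 m² sabins.
T₆₀ = 0.161·V/A = 0.161·230/105.97 = 0.349 s.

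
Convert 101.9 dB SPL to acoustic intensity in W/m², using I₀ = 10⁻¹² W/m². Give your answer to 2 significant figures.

I = I₀·10^(L/10) = 10⁻¹² × 10^(101.9/10) = 10^(-1.810).

0.015 W/m²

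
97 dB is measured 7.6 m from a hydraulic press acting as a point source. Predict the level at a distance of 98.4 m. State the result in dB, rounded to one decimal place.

Point-source attenuation: ΔL = 20·log₁₀(r₂/r₁) = 20·log₁₀(98.4/7.6) = 22.244 dB.
L₂ = 97 − 20·log₁₀(98.4/7.6) = 97 − 22.244 = 74.76 dB.

74.8 dB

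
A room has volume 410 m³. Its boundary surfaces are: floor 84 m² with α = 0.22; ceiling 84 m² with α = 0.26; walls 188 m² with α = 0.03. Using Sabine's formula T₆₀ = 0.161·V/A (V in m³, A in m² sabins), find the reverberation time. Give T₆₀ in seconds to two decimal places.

Total absorption A = 84·0.22 + 84·0.26 + 188·0.03 = 45.96 m² sabins.
T₆₀ = 0.161 × 410 / 45.96 = 1.436 s.

1.44 s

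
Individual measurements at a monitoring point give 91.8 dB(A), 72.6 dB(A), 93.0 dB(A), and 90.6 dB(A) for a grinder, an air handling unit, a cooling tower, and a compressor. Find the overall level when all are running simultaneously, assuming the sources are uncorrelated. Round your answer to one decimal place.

96.7 dB(A)

Incoherent sources combine by intensity addition: L_total = 10·log₁₀(Σ 10^(L_i/10)).
Σ 10^(L/10) = 10^(91.8/10) + 10^(72.6/10) + 10^(93.0/10) + 10^(90.6/10) = 4.675e+09.
L_total = 10·log₁₀(4.675e+09) = 96.70 dB(A).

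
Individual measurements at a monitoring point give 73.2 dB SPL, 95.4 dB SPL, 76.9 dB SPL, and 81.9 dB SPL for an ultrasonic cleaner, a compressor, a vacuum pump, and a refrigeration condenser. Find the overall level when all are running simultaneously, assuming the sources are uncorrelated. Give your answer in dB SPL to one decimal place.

Incoherent sources combine by intensity addition: L_total = 10·log₁₀(Σ 10^(L_i/10)).
Σ 10^(L/10) = 10^(73.2/10) + 10^(95.4/10) + 10^(76.9/10) + 10^(81.9/10) = 3.692e+09.
L_total = 10·log₁₀(3.692e+09) = 95.67 dB SPL.

95.7 dB SPL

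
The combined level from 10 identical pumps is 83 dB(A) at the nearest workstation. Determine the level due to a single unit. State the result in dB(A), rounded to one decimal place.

Dividing the total intensity by 10 lowers the level by 10·log₁₀ 10 = 10.000 dB: L₁ = 83 − 10.000.

73.0 dB(A)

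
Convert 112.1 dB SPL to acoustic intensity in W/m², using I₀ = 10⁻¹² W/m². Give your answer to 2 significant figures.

I = I₀·10^(L/10) = 10⁻¹² × 10^(112.1/10) = 10^(-0.790).

0.16 W/m²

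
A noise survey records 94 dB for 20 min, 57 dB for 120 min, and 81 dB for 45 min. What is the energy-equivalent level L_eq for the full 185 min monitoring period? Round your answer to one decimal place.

Weight each interval's intensity by its duration and average over T = 185 min:
Σ tᵢ·10^(Lᵢ/10) = 20·10^(94/10) + 120·10^(57/10) + 45·10^(81/10) = 5.596e+10.
L_eq = 10·log₁₀(5.596e+10/185) = 84.81 dB.

84.8 dB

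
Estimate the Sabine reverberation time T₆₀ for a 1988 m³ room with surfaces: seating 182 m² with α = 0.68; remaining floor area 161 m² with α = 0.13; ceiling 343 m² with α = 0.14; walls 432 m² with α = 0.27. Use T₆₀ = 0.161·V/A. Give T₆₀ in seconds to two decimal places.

Total absorption A = 182·0.68 + 161·0.13 + 343·0.14 + 432·0.27 = 309.35 m² sabins.
T₆₀ = 0.161·V/A = 0.161·1988/309.35 = 1.035 s.

1.03 s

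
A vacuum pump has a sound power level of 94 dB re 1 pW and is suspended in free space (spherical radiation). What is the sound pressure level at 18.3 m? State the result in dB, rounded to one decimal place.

57.8 dB

L_p = L_w − 10·log₁₀(4π·r²) with r = 18.3 m.
4π·r² = 4208 m², 10·log₁₀ of that is 36.241 dB.
L_p = 94 − 36.241 = 57.76 dB.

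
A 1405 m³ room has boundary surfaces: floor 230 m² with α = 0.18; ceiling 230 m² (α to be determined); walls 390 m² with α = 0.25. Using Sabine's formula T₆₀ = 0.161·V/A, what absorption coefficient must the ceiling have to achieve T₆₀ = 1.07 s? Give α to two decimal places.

From T₆₀ = 0.161·V/A, the target T₆₀ = 1.07 s needs A = 0.161·1405/1.07 = 211.41 m².
Absorption from the other surfaces = 230·0.18 + 390·0.25 = 138.90 m², so the ceiling must supply 72.51 m² over 230 m².
α = 72.51/230 = 0.315.

0.32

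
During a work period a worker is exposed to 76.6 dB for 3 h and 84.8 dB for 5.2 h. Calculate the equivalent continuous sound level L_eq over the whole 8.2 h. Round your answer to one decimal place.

83.2 dB

The energy average is taken in the linear domain: L_eq = 10·log₁₀[(Σ tᵢ·10^(Lᵢ/10))/T], T = 8.2 h.
Σ tᵢ·10^(Lᵢ/10) = 3·10^(76.6/10) + 5.2·10^(84.8/10) = 1.708e+09.
L_eq = 10·log₁₀(1.708e+09/8.2) = 83.19 dB.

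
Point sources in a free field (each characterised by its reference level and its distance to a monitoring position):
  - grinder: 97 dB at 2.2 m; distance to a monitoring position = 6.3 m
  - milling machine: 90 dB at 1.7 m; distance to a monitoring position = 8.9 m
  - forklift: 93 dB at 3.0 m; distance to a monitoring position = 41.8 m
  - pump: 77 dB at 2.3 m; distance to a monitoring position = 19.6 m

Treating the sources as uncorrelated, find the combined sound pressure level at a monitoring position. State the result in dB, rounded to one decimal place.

Propagate each source to the receiver with L = L_ref − 20·log₁₀(r/r_ref), then add intensities.
grinder: 97 − 20·log₁₀(6.3/2.2) = 97 − 9.14 = 87.86 dB.
milling machine: 90 − 20·log₁₀(8.9/1.7) = 90 − 14.38 = 75.62 dB.
forklift: 93 − 20·log₁₀(41.8/3.0) = 93 − 22.88 = 70.12 dB.
pump: 77 − 20·log₁₀(19.6/2.3) = 77 − 18.61 = 58.39 dB.
Σ 10^(L/10) = 6.586e+08 → L_total = 10·log₁₀(6.586e+08) = 88.19 dB.

88.2 dB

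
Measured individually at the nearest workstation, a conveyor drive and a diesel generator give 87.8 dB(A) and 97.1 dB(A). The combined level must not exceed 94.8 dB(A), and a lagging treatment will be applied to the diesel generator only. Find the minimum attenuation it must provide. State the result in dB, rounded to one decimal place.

3.3 dB

Everything except the diesel generator sums to 10^(87.8/10) = 6.026e+08 in linear terms, 87.80 dB(A).
The limit corresponds to 10^(94.8/10) = 3.020e+09; subtracting the fixed part leaves 2.417e+09 for the diesel generator, i.e. 93.83 dB(A).
So the diesel generator must be reduced from 97.1 to 93.83 dB(A): IL = 3.27 dB.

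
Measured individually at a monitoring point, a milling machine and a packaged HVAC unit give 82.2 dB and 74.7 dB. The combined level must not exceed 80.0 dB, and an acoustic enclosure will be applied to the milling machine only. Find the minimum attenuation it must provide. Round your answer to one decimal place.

3.7 dB

Fixed contribution from the other source: Σ 10^(L/10) = 10^(74.7/10) = 2.951e+07 (74.70 dB).
To meet 80.0 dB overall, the treated milling machine may contribute at most 10^(80.0/10) − 2.951e+07 = 7.049e+07, i.e. 78.48 dB.
Required insertion loss = 82.2 − 78.48 = 3.72 dB.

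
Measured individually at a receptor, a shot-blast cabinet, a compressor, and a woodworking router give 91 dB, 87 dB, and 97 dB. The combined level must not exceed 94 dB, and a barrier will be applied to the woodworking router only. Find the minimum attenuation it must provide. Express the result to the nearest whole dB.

Fixed contribution from the other sources: Σ 10^(L/10) = 10^(91/10) + 10^(87/10) = 1.760e+09 (92.46 dB).
The limit corresponds to 10^(94/10) = 2.512e+09; subtracting the fixed part leaves 7.518e+08 for the woodworking router, i.e. 88.76 dB.
Required insertion loss = 97 − 88.76 = 8.24 dB.

8 dB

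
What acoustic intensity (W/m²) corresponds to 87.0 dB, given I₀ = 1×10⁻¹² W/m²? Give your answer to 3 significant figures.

I/I₀ = 10^(87.0/10) = 5.012e+08, so I = 5.012e+08 × 10⁻¹² W/m².

0.000501 W/m²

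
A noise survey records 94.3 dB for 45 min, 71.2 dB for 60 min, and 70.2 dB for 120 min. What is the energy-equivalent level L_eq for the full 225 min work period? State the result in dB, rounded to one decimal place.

L_eq = 10·log₁₀[(1/T)·Σ tᵢ·10^(Lᵢ/10)] with T = 225 min.
Σ tᵢ·10^(Lᵢ/10) = 45·10^(94.3/10) + 60·10^(71.2/10) + 120·10^(70.2/10) = 1.232e+11.
L_eq = 10·log₁₀(1.232e+11/225) = 87.38 dB.

87.4 dB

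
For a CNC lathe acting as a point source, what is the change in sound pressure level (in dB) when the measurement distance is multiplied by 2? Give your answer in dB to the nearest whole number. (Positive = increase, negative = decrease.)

With spherical spreading the level changes by −20·log₁₀(r₂/r₁).
ΔL = −20·log₁₀(2) = -6.02 dB.

-6 dB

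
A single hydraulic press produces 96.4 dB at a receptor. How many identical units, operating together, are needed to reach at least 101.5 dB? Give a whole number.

4

N identical sources give L₁ + 10·log₁₀ N, so require 10·log₁₀ N ≥ 101.5 − 96.4 = 5.1 dB.
N ≥ 10^(5.1/10) = 3.236, so N = 4.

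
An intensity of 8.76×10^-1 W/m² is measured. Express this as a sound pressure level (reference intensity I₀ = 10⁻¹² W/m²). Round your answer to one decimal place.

L = 10·log₁₀(I/I₀) = 10·log₁₀(8.76×10^-1/10⁻¹²) = 10·log₁₀(8.76×10^11).
L = 10·(0.9425 + 11) = 119.43 dB.

119.4 dB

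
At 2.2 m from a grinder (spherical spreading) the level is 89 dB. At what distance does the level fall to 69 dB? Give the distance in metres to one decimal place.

22.0 m

For a point source L₁ − L₂ = 20·log₁₀(r₂/r₁), so r₂ = r₁·10^((L₁−L₂)/20).
r₂ = 2.2·10^((89−69)/20) = 2.2·10^(20.0/20) = 22.00 m.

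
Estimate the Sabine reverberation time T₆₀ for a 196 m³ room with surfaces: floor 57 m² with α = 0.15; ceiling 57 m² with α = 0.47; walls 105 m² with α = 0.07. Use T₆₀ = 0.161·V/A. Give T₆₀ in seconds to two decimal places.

Summing Sᵢαᵢ: 57·0.15 + 57·0.47 + 105·0.07 = 42.69 m².
T₆₀ = 0.161·V/A = 0.161·196/42.69 = 0.739 s.

0.74 s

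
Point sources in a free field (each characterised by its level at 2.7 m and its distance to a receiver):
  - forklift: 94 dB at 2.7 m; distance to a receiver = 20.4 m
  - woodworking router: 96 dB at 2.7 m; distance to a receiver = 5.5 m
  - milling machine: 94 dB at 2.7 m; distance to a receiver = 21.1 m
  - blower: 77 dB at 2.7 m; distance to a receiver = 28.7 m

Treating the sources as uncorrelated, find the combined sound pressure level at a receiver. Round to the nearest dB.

90 dB

First find each source's level at the receiver (point-source: −20·log₁₀(r/r_ref)), then combine on an intensity basis.
forklift: 94 − 20·log₁₀(20.4/2.7) = 94 − 17.57 = 76.43 dB.
woodworking router: 96 − 20·log₁₀(5.5/2.7) = 96 − 6.18 = 89.82 dB.
milling machine: 94 − 20·log₁₀(21.1/2.7) = 94 − 17.86 = 76.14 dB.
blower: 77 − 20·log₁₀(28.7/2.7) = 77 − 20.53 = 56.47 dB.
Σ 10^(L/10) = 1.045e+09 → L_total = 10·log₁₀(1.045e+09) = 90.19 dB.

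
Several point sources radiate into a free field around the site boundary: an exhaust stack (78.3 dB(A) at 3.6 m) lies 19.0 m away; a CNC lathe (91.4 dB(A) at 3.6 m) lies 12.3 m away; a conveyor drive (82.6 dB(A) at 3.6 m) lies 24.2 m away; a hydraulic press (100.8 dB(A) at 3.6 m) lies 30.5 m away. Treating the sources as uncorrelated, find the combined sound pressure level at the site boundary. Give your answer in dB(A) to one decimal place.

Apply inverse-square spreading to bring every level to the receiver, then sum 10^(L/10).
exhaust stack: 78.3 − 20·log₁₀(19.0/3.6) = 78.3 − 14.45 = 63.85 dB(A).
CNC lathe: 91.4 − 20·log₁₀(12.3/3.6) = 91.4 − 10.67 = 80.73 dB(A).
conveyor drive: 82.6 − 20·log₁₀(24.2/3.6) = 82.6 − 16.55 = 66.05 dB(A).
hydraulic press: 100.8 − 20·log₁₀(30.5/3.6) = 100.8 − 18.56 = 82.24 dB(A).
Σ 10^(L/10) = 2.922e+08 → L_total = 10·log₁₀(2.922e+08) = 84.66 dB(A).

84.7 dB(A)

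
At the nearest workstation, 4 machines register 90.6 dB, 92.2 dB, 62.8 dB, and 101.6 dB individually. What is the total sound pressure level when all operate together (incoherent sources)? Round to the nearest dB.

For uncorrelated sources the intensities add, so convert each level to linear form, sum, and take 10·log₁₀ of the total.
Σ 10^(L/10) = 10^(90.6/10) + 10^(92.2/10) + 10^(62.8/10) + 10^(101.6/10) = 1.726e+10.
L_total = 10·log₁₀(1.726e+10) = 102.37 dB.

102 dB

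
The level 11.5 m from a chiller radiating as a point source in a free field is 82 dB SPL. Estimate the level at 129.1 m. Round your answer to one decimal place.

61.0 dB SPL

For a point source, L₂ = L₁ − 20·log₁₀(r₂/r₁).
L₂ = 82 − 20·log₁₀(129.1/11.5) = 82 − 21.005 = 61.00 dB SPL.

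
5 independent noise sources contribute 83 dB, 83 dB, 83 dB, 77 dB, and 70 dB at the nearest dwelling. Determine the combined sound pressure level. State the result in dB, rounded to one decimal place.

For uncorrelated sources the intensities add, so convert each level to linear form, sum, and take 10·log₁₀ of the total.
Σ 10^(L/10) = 10^(83/10) + 10^(83/10) + 10^(83/10) + 10^(77/10) + 10^(70/10) = 6.587e+08.
L_total = 10·log₁₀(6.587e+08) = 88.19 dB.

88.2 dB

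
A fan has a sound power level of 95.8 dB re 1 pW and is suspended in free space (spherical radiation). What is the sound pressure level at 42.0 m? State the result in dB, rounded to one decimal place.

Free-field spherical radiation: L_p = L_w − 10·log₁₀(4π·r²), r = 42.0 m.
4π·r² = 2.217e+04 m², 10·log₁₀ of that is 43.457 dB.
L_p = 95.8 − 43.457 = 52.34 dB.

52.3 dB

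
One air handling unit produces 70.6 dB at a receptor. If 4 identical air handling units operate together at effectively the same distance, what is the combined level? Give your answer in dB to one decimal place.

N identical incoherent sources raise the level by 10·log₁₀ N.
L_total = 70.6 + 10·log₁₀(4) = 70.6 + 6.021 = 76.62 dB.

76.6 dB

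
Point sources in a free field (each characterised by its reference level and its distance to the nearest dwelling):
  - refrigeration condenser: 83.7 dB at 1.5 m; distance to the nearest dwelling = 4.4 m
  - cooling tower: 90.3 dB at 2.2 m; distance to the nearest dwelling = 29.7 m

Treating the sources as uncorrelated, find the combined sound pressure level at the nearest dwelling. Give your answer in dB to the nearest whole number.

75 dB

Apply inverse-square spreading to bring every level to the receiver, then sum 10^(L/10).
refrigeration condenser: 83.7 − 20·log₁₀(4.4/1.5) = 83.7 − 9.35 = 74.35 dB.
cooling tower: 90.3 − 20·log₁₀(29.7/2.2) = 90.3 − 22.61 = 67.69 dB.
Σ 10^(L/10) = 3.312e+07 → L_total = 10·log₁₀(3.312e+07) = 75.20 dB.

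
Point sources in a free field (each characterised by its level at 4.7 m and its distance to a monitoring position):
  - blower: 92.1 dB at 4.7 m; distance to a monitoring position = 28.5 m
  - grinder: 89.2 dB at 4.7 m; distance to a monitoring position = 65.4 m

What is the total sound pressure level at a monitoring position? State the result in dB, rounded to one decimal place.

76.8 dB

Apply inverse-square spreading to bring every level to the receiver, then sum 10^(L/10).
blower: 92.1 − 20·log₁₀(28.5/4.7) = 92.1 − 15.65 = 76.45 dB.
grinder: 89.2 − 20·log₁₀(65.4/4.7) = 89.2 − 22.87 = 66.33 dB.
Σ 10^(L/10) = 4.840e+07 → L_total = 10·log₁₀(4.840e+07) = 76.85 dB.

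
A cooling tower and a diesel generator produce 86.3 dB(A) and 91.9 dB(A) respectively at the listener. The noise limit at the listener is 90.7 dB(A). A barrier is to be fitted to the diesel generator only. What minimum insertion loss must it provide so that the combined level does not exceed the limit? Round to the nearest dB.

Everything except the diesel generator sums to 10^(86.3/10) = 4.266e+08 in linear terms, 86.30 dB(A).
To meet 90.7 dB(A) overall, the treated diesel generator may contribute at most 10^(90.7/10) − 4.266e+08 = 7.483e+08, i.e. 88.74 dB(A).
So the diesel generator must be reduced from 91.9 to 88.74 dB(A): IL = 3.16 dB.

3 dB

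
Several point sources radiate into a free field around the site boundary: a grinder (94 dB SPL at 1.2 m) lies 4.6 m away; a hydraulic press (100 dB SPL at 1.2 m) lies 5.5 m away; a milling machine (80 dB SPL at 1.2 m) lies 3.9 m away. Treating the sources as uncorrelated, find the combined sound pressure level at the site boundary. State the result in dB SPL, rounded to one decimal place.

First find each source's level at the receiver (point-source: −20·log₁₀(r/r_ref)), then combine on an intensity basis.
grinder: 94 − 20·log₁₀(4.6/1.2) = 94 − 11.67 = 82.33 dB SPL.
hydraulic press: 100 − 20·log₁₀(5.5/1.2) = 100 − 13.22 = 86.78 dB SPL.
milling machine: 80 − 20·log₁₀(3.9/1.2) = 80 − 10.24 = 69.76 dB SPL.
Σ 10^(L/10) = 6.564e+08 → L_total = 10·log₁₀(6.564e+08) = 88.17 dB SPL.

88.2 dB SPL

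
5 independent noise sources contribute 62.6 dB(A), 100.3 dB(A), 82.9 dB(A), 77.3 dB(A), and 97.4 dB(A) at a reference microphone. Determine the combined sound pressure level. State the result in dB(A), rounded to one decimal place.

102.2 dB(A)

Incoherent sources combine by intensity addition: L_total = 10·log₁₀(Σ 10^(L_i/10)).
Σ 10^(L/10) = 10^(62.6/10) + 10^(100.3/10) + 10^(82.9/10) + 10^(77.3/10) + 10^(97.4/10) = 1.646e+10.
L_total = 10·log₁₀(1.646e+10) = 102.16 dB(A).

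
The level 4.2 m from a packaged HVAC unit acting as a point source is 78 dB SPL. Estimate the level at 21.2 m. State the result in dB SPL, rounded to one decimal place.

For a point source, L₂ = L₁ − 20·log₁₀(r₂/r₁).
L₂ = 78 − 20·log₁₀(21.2/4.2) = 78 − 14.062 = 63.94 dB SPL.

63.9 dB SPL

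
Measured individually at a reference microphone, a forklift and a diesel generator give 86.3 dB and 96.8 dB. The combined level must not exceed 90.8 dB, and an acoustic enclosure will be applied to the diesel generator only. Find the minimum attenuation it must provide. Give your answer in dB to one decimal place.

The untreated sources together contribute 10^(86.3/10) = 4.266e+08, i.e. 86.30 dB.
The limit corresponds to 10^(90.8/10) = 1.202e+09; subtracting the fixed part leaves 7.757e+08 for the diesel generator, i.e. 88.90 dB.
Required insertion loss = 96.8 − 88.90 = 7.90 dB.

7.9 dB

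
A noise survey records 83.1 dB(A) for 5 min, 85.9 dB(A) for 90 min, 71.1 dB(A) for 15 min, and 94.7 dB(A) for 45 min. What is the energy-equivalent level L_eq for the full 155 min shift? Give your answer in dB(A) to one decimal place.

Weight each interval's intensity by its duration and average over T = 155 min:
Σ tᵢ·10^(Lᵢ/10) = 5·10^(83.1/10) + 90·10^(85.9/10) + 15·10^(71.1/10) + 45·10^(94.7/10) = 1.690e+11.
L_eq = 10·log₁₀(1.690e+11/155) = 90.38 dB(A).

90.4 dB(A)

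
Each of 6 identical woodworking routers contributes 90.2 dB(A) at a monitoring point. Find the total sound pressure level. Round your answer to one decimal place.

N identical incoherent sources raise the level by 10·log₁₀ N.
L_total = 90.2 + 10·log₁₀(6) = 90.2 + 7.782 = 97.98 dB(A).

98.0 dB(A)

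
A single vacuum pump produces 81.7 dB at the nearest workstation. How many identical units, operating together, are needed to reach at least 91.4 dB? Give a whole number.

10

The shortfall is 91.4 − 81.7 = 9.7 dB, and N units add 10·log₁₀ N, so need 10·log₁₀ N ≥ 9.7.
N ≥ 10^(9.7/10) = 9.333, so N = 10.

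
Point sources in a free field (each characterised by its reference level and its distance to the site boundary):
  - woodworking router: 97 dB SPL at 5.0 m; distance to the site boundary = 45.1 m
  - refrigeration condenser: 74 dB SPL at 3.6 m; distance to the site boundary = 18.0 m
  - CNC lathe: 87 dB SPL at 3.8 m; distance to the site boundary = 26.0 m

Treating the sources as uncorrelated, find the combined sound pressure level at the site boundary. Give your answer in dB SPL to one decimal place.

Apply inverse-square spreading to bring every level to the receiver, then sum 10^(L/10).
woodworking router: 97 − 20·log₁₀(45.1/5.0) = 97 − 19.10 = 77.90 dB SPL.
refrigeration condenser: 74 − 20·log₁₀(18.0/3.6) = 74 − 13.98 = 60.02 dB SPL.
CNC lathe: 87 − 20·log₁₀(26.0/3.8) = 87 − 16.70 = 70.30 dB SPL.
Σ 10^(L/10) = 7.331e+07 → L_total = 10·log₁₀(7.331e+07) = 78.65 dB SPL.

78.7 dB SPL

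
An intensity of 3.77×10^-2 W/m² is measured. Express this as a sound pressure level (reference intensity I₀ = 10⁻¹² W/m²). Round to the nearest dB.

I/I₀ = 3.77×10^-2/10⁻¹² = 3.77×10^10, and L = 10·log₁₀(I/I₀).
L = 10·(0.5763 + 10) = 105.76 dB.

106 dB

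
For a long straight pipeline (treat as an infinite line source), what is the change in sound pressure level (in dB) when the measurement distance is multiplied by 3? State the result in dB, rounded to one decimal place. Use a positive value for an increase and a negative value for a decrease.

-4.8 dB

Line-source spreading: ΔL = −10·log₁₀(r₂/r₁).
ΔL = −10·log₁₀(3) = -4.77 dB.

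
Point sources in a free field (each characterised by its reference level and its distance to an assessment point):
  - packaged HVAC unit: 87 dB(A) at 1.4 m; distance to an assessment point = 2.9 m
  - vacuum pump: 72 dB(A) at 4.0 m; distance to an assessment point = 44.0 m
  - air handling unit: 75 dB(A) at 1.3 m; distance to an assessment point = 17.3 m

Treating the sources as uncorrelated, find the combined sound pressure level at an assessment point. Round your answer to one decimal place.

80.7 dB(A)

Apply inverse-square spreading to bring every level to the receiver, then sum 10^(L/10).
packaged HVAC unit: 87 − 20·log₁₀(2.9/1.4) = 87 − 6.33 = 80.67 dB(A).
vacuum pump: 72 − 20·log₁₀(44.0/4.0) = 72 − 20.83 = 51.17 dB(A).
air handling unit: 75 − 20·log₁₀(17.3/1.3) = 75 − 22.48 = 52.52 dB(A).
Σ 10^(L/10) = 1.171e+08 → L_total = 10·log₁₀(1.171e+08) = 80.69 dB(A).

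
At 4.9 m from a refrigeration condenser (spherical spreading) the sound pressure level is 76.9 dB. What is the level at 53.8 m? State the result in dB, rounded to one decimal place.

For a point source, L₂ = L₁ − 20·log₁₀(r₂/r₁).
L₂ = 76.9 − 20·log₁₀(53.8/4.9) = 76.9 − 20.812 = 56.09 dB.

56.1 dB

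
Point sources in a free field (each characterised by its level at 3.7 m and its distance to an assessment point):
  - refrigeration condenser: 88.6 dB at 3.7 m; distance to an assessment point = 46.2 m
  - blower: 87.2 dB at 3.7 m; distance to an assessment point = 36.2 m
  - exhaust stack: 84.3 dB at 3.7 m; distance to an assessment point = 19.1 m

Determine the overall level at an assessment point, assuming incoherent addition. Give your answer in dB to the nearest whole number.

Propagate each source to the receiver with L = L_ref − 20·log₁₀(r/r_ref), then add intensities.
refrigeration condenser: 88.6 − 20·log₁₀(46.2/3.7) = 88.6 − 21.93 = 66.67 dB.
blower: 87.2 − 20·log₁₀(36.2/3.7) = 87.2 − 19.81 = 67.39 dB.
exhaust stack: 84.3 − 20·log₁₀(19.1/3.7) = 84.3 − 14.26 = 70.04 dB.
Σ 10^(L/10) = 2.023e+07 → L_total = 10·log₁₀(2.023e+07) = 73.06 dB.

73 dB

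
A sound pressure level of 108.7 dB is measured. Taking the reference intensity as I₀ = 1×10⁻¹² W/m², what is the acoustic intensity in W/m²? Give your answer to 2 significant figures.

0.074 W/m²

I = I₀·10^(L/10) = 10⁻¹² × 10^(108.7/10) = 10^(-1.130).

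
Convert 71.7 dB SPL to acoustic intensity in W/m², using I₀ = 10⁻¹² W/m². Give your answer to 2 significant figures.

I/I₀ = 10^(71.7/10) = 1.479e+07, so I = 1.479e+07 × 10⁻¹² W/m².

1.5e-05 W/m²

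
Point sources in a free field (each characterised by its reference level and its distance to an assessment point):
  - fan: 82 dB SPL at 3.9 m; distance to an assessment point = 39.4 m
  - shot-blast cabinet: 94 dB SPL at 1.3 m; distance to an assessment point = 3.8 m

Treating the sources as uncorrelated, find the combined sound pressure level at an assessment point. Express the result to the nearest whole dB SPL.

Apply inverse-square spreading to bring every level to the receiver, then sum 10^(L/10).
fan: 82 − 20·log₁₀(39.4/3.9) = 82 − 20.09 = 61.91 dB SPL.
shot-blast cabinet: 94 − 20·log₁₀(3.8/1.3) = 94 − 9.32 = 84.68 dB SPL.
Σ 10^(L/10) = 2.955e+08 → L_total = 10·log₁₀(2.955e+08) = 84.71 dB SPL.

85 dB SPL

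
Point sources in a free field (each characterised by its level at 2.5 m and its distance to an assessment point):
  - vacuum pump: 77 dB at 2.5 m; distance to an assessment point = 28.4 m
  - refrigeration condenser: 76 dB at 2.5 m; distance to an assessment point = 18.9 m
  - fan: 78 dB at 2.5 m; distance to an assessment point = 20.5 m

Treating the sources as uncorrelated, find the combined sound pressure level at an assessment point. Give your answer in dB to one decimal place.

Propagate each source to the receiver with L = L_ref − 20·log₁₀(r/r_ref), then add intensities.
vacuum pump: 77 − 20·log₁₀(28.4/2.5) = 77 − 21.11 = 55.89 dB.
refrigeration condenser: 76 − 20·log₁₀(18.9/2.5) = 76 − 17.57 = 58.43 dB.
fan: 78 − 20·log₁₀(20.5/2.5) = 78 − 18.28 = 59.72 dB.
Σ 10^(L/10) = 2.023e+06 → L_total = 10·log₁₀(2.023e+06) = 63.06 dB.

63.1 dB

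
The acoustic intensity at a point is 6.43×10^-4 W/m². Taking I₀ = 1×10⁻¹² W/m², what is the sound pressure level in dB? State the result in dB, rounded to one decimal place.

Dividing by I₀ shifts the exponent by 12: I/I₀ = 6.43×10^8.
L = 10·(0.8082 + 8) = 88.08 dB.

88.1 dB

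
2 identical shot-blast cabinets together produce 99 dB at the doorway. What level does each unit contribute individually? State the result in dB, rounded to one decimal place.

Dividing the total intensity by 2 lowers the level by 10·log₁₀ 2 = 3.010 dB: L₁ = 99 − 3.010.

96.0 dB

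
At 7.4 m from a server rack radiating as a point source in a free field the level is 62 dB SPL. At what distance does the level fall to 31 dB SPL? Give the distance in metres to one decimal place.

Point-source spreading drops the level by 20·log₁₀(r₂/r₁); inverting, r₂/r₁ = 10^(ΔL/20).
r₂ = 7.4·10^((62−31)/20) = 7.4·10^(31.0/20) = 262.56 m.

262.6 m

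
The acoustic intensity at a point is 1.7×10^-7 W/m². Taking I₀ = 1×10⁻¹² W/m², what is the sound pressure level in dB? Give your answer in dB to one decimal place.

52.3 dB

I/I₀ = 1.7×10^-7/10⁻¹² = 1.7×10^5, and L = 10·log₁₀(I/I₀).
L = 10·(0.2304 + 5) = 52.30 dB.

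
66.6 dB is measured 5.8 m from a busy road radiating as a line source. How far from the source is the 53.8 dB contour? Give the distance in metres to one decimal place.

110.5 m

The 12.8 dB drop corresponds to a distance ratio of 10^(12.8/10) for a line source.
r₂ = 5.8·10^((66.6−53.8)/10) = 5.8·10^(12.8/10) = 110.52 m.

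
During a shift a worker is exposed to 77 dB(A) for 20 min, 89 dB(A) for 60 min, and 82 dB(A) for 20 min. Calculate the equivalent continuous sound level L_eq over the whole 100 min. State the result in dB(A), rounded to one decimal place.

87.1 dB(A)

L_eq = 10·log₁₀[(1/T)·Σ tᵢ·10^(Lᵢ/10)] with T = 100 min.
Σ tᵢ·10^(Lᵢ/10) = 20·10^(77/10) + 60·10^(89/10) + 20·10^(82/10) = 5.183e+10.
L_eq = 10·log₁₀(5.183e+10/100) = 87.15 dB(A).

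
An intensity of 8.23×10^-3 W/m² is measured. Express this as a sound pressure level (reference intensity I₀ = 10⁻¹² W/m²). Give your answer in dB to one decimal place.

L = 10·log₁₀(I/I₀) = 10·log₁₀(8.23×10^-3/10⁻¹²) = 10·log₁₀(8.23×10^9).
L = 10·(0.9154 + 9) = 99.15 dB.

99.2 dB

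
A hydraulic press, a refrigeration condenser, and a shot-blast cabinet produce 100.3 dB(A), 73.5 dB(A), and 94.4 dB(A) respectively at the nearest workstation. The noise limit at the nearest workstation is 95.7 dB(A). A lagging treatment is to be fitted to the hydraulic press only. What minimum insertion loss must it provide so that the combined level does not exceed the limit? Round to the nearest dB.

Fixed contribution from the other sources: Σ 10^(L/10) = 10^(73.5/10) + 10^(94.4/10) = 2.777e+09 (94.44 dB(A)).
To meet 95.7 dB(A) overall, the treated hydraulic press may contribute at most 10^(95.7/10) − 2.777e+09 = 9.387e+08, i.e. 89.73 dB(A).
Required insertion loss = 100.3 − 89.73 = 10.57 dB.

11 dB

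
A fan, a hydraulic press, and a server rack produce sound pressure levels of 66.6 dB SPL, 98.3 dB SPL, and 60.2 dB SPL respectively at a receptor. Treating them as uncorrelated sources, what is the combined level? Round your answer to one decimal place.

98.3 dB SPL

Incoherent sources combine by intensity addition: L_total = 10·log₁₀(Σ 10^(L_i/10)).
Σ 10^(L/10) = 10^(66.6/10) + 10^(98.3/10) + 10^(60.2/10) = 6.766e+09.
L_total = 10·log₁₀(6.766e+09) = 98.30 dB SPL.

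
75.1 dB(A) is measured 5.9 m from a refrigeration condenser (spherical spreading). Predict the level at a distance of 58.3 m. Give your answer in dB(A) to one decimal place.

55.2 dB(A)

For a point source, L₂ = L₁ − 20·log₁₀(r₂/r₁).
L₂ = 75.1 − 20·log₁₀(58.3/5.9) = 75.1 − 19.896 = 55.20 dB(A).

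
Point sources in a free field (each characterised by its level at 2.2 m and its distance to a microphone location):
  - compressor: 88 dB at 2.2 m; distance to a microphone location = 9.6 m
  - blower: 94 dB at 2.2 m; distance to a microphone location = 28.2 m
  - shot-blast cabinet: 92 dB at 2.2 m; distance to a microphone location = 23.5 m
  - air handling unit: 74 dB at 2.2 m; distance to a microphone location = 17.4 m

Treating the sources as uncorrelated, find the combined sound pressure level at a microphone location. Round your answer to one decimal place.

78.0 dB

First find each source's level at the receiver (point-source: −20·log₁₀(r/r_ref)), then combine on an intensity basis.
compressor: 88 − 20·log₁₀(9.6/2.2) = 88 − 12.80 = 75.20 dB.
blower: 94 − 20·log₁₀(28.2/2.2) = 94 − 22.16 = 71.84 dB.
shot-blast cabinet: 92 − 20·log₁₀(23.5/2.2) = 92 − 20.57 = 71.43 dB.
air handling unit: 74 − 20·log₁₀(17.4/2.2) = 74 − 17.96 = 56.04 dB.
Σ 10^(L/10) = 6.272e+07 → L_total = 10·log₁₀(6.272e+07) = 77.97 dB.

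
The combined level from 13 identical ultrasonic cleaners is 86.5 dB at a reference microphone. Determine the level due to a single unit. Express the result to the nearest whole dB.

75 dB

13 equal contributions raise the level by 10·log₁₀ 13 = 11.139 dB, so each unit alone gives 86.5 − 11.139.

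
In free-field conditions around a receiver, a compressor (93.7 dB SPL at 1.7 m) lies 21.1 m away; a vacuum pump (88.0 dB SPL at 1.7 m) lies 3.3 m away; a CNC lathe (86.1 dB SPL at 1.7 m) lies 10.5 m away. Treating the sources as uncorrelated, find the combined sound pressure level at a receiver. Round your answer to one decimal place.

Propagate each source to the receiver with L = L_ref − 20·log₁₀(r/r_ref), then add intensities.
compressor: 93.7 − 20·log₁₀(21.1/1.7) = 93.7 − 21.88 = 71.82 dB SPL.
vacuum pump: 88.0 − 20·log₁₀(3.3/1.7) = 88.0 − 5.76 = 82.24 dB SPL.
CNC lathe: 86.1 − 20·log₁₀(10.5/1.7) = 86.1 − 15.81 = 70.29 dB SPL.
Σ 10^(L/10) = 1.933e+08 → L_total = 10·log₁₀(1.933e+08) = 82.86 dB SPL.

82.9 dB SPL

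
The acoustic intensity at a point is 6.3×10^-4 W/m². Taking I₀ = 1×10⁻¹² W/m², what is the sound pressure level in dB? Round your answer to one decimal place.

I/I₀ = 6.3×10^-4/10⁻¹² = 6.3×10^8, and L = 10·log₁₀(I/I₀).
L = 10·(0.7993 + 8) = 87.99 dB.

88.0 dB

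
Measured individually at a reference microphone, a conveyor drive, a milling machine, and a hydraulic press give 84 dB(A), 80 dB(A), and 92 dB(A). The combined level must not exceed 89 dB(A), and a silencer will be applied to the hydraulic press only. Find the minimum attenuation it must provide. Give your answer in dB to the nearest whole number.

6 dB

Everything except the hydraulic press sums to 10^(84/10) + 10^(80/10) = 3.512e+08 in linear terms, 85.46 dB(A).
The limit corresponds to 10^(89/10) = 7.943e+08; subtracting the fixed part leaves 4.431e+08 for the hydraulic press, i.e. 86.47 dB(A).
So the hydraulic press must be reduced from 92 to 86.47 dB(A): IL = 5.53 dB.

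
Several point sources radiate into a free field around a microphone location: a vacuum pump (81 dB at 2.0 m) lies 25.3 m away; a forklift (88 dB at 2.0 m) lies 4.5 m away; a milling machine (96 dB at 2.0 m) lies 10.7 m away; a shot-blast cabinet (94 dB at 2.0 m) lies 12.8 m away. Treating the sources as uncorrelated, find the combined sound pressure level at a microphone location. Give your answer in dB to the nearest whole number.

First find each source's level at the receiver (point-source: −20·log₁₀(r/r_ref)), then combine on an intensity basis.
vacuum pump: 81 − 20·log₁₀(25.3/2.0) = 81 − 22.04 = 58.96 dB.
forklift: 88 − 20·log₁₀(4.5/2.0) = 88 − 7.04 = 80.96 dB.
milling machine: 96 − 20·log₁₀(10.7/2.0) = 96 − 14.57 = 81.43 dB.
shot-blast cabinet: 94 − 20·log₁₀(12.8/2.0) = 94 − 16.12 = 77.88 dB.
Σ 10^(L/10) = 3.258e+08 → L_total = 10·log₁₀(3.258e+08) = 85.13 dB.

85 dB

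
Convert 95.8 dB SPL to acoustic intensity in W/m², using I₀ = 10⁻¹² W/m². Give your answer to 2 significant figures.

0.0038 W/m²

I = I₀·10^(L/10) = 10⁻¹² × 10^(95.8/10) = 10^(-2.420).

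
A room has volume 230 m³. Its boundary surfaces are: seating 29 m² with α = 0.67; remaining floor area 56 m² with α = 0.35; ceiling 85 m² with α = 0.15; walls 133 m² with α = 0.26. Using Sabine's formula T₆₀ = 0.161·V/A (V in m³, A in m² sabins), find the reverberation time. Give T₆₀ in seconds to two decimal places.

0.43 s

A = Σ Sᵢαᵢ = 29·0.67 + 56·0.35 + 85·0.15 + 133·0.26 = 86.36 m².
T₆₀ = 0.161 × 230 / 86.36 = 0.429 s.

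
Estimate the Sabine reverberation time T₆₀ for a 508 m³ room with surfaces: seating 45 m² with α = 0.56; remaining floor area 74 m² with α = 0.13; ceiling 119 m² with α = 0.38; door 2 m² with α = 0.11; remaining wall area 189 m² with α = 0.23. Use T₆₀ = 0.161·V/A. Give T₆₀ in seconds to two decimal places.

0.66 s

Total absorption A = 45·0.56 + 74·0.13 + 119·0.38 + 2·0.11 + 189·0.23 = 123.73 m² sabins.
T₆₀ = 0.161 × 508 / 123.73 = 0.661 s.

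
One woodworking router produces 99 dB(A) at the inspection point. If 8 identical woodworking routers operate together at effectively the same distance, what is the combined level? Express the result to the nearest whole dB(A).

With 8 equal, uncorrelated contributions the intensity is 8× that of one unit, giving a rise of 10·log₁₀ 8.
L_total = 99 + 10·log₁₀(8) = 99 + 9.031 = 108.03 dB(A).

108 dB(A)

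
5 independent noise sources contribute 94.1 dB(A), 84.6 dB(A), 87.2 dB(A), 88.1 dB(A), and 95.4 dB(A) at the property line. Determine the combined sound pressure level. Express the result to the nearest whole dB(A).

99 dB(A)

For uncorrelated sources the intensities add, so convert each level to linear form, sum, and take 10·log₁₀ of the total.
Σ 10^(L/10) = 10^(94.1/10) + 10^(84.6/10) + 10^(87.2/10) + 10^(88.1/10) + 10^(95.4/10) = 7.497e+09.
L_total = 10·log₁₀(7.497e+09) = 98.75 dB(A).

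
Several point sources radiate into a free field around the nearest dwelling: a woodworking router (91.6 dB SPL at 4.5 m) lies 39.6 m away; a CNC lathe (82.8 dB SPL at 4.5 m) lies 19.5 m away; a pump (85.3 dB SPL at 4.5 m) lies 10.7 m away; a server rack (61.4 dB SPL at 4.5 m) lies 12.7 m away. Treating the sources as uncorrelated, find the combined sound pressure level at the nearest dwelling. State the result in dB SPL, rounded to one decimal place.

79.5 dB SPL

Apply inverse-square spreading to bring every level to the receiver, then sum 10^(L/10).
woodworking router: 91.6 − 20·log₁₀(39.6/4.5) = 91.6 − 18.89 = 72.71 dB SPL.
CNC lathe: 82.8 − 20·log₁₀(19.5/4.5) = 82.8 − 12.74 = 70.06 dB SPL.
pump: 85.3 − 20·log₁₀(10.7/4.5) = 85.3 − 7.52 = 77.78 dB SPL.
server rack: 61.4 − 20·log₁₀(12.7/4.5) = 61.4 − 9.01 = 52.39 dB SPL.
Σ 10^(L/10) = 8.892e+07 → L_total = 10·log₁₀(8.892e+07) = 79.49 dB SPL.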